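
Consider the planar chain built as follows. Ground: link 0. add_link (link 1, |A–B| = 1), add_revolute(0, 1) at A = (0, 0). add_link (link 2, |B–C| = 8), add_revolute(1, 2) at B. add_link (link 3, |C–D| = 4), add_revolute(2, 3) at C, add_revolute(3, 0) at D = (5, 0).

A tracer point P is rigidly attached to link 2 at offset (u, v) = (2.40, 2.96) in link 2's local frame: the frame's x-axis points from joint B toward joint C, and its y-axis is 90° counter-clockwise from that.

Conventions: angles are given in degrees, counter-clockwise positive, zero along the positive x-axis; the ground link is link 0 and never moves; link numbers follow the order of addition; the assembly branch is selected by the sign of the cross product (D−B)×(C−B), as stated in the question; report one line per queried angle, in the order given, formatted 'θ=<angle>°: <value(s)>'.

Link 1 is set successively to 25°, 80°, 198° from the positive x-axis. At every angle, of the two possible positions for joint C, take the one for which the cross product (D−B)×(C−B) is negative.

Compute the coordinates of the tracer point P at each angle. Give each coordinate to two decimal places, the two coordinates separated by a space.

A=(0,0), D=(5.00,0)
θ=25°: B = A + 1.00·(cos25°, sin25°) = (0.9063, 0.4226)
θ=25°: |BD| = 4.1154
θ=25°: circle(B,8.00) ∩ circle(D,4.00): a=7.8894, h=1.3256
θ=25°:   candidates: C₊=(8.8901,0.9310) cross=5.455; C₋=(8.6179,-1.7061) cross=-5.455
θ=25°:   branch - wants cross < 0 → take C=(8.6179,-1.7061) (cross=-5.455)
θ=25°: ex = (C−B)/|BC| = (0.9639,-0.2661); ey = (0.2661,0.9639)
θ=25°: P = B + 2.40·ex + 2.96·ey = (4.0074,2.6373)
θ=80°: B = A + 1.00·(cos80°, sin80°) = (0.1736, 0.9848)
θ=80°: |BD| = 4.9258
θ=80°: circle(B,8.00) ∩ circle(D,4.00): a=7.3352, h=3.1929
θ=80°:   candidates: C₊=(7.9991,2.6468) cross=15.728; C₋=(6.7224,-3.6102) cross=-15.728
θ=80°:   branch - wants cross < 0 → take C=(6.7224,-3.6102) (cross=-15.728)
θ=80°: ex = (C−B)/|BC| = (0.8186,-0.5744); ey = (0.5744,0.8186)
θ=80°: P = B + 2.40·ex + 2.96·ey = (3.8384,2.0294)
θ=198°: B = A + 1.00·(cos198°, sin198°) = (-0.9511, -0.3090)
θ=198°: |BD| = 5.9591
θ=198°: circle(B,8.00) ∩ circle(D,4.00): a=7.0070, h=3.8603
θ=198°:   candidates: C₊=(5.8463,3.9094) cross=23.004; C₋=(6.2467,-3.8008) cross=-23.004
θ=198°:   branch - wants cross < 0 → take C=(6.2467,-3.8008) (cross=-23.004)
θ=198°: ex = (C−B)/|BC| = (0.8997,-0.4365); ey = (0.4365,0.8997)
θ=198°: P = B + 2.40·ex + 2.96·ey = (2.5002,1.3066)

θ=25°: 4.01 2.64
θ=80°: 3.84 2.03
θ=198°: 2.50 1.31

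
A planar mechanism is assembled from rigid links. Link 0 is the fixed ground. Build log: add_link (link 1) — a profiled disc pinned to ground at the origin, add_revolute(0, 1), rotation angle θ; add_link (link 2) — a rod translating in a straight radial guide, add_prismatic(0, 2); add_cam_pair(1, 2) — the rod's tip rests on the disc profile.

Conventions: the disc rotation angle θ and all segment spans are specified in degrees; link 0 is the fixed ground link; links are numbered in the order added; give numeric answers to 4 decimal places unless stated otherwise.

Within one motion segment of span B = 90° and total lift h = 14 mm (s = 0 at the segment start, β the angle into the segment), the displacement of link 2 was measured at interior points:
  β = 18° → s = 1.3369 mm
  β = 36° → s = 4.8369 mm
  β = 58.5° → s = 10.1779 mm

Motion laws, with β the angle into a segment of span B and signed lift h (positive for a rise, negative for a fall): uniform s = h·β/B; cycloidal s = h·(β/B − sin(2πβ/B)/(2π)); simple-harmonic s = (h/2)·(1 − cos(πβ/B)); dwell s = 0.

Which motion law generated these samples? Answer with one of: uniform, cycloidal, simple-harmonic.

candidates at β/B = r: uniform s = h·r (linear in β); cycloidal s = h·(r − sin(2πr)/(2π)); simple-harmonic s = (h/2)(1 − cos(πr))
β=18°: printed 1.3369 | uniform 2.8000, cycloidal 0.6809, simple-harmonic 1.3369
β=36°: printed 4.8369 | uniform 5.6000, cycloidal 4.2903, simple-harmonic 4.8369
β=58.5°: printed 10.1779 | uniform 9.1000, cycloidal 10.9026, simple-harmonic 10.1779
only one law matches every sample → simple-harmonic

simple-harmonic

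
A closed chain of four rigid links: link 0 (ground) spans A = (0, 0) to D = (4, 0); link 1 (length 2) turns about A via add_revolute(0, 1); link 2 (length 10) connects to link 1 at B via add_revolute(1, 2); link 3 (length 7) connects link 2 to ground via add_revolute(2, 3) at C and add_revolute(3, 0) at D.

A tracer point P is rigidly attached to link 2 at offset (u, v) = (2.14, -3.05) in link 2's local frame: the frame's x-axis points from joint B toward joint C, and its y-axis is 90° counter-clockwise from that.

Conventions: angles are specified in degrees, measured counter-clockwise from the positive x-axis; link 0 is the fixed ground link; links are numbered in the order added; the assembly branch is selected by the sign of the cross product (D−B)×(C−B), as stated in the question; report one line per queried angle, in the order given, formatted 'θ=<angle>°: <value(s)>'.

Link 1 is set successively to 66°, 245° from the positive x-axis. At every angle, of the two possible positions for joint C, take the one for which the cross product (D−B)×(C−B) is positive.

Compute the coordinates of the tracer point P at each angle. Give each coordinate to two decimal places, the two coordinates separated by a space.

A=(0,0), D=(4.00,0)
θ=66°: B = A + 2.00·(cos66°, sin66°) = (0.8135, 1.8271)
θ=66°: |BD| = 3.6732
θ=66°: circle(B,10.00) ∩ circle(D,7.00): a=8.7788, h=4.7888
θ=66°:   candidates: C₊=(10.8112,1.6147) cross=17.590; C₋=(6.0472,-6.6940) cross=-17.590
θ=66°:   branch + wants cross > 0 → take C=(10.8112,1.6147) (cross=17.590)
θ=66°: ex = (C−B)/|BC| = (0.9998,-0.0212); ey = (0.0212,0.9998)
θ=66°: P = B + 2.14·ex + -3.05·ey = (2.8882,-1.2677)
θ=245°: B = A + 2.00·(cos245°, sin245°) = (-0.8452, -1.8126)
θ=245°: |BD| = 5.1732
θ=245°: circle(B,10.00) ∩ circle(D,7.00): a=7.5159, h=6.5964
θ=245°:   candidates: C₊=(3.8829,6.9990) cross=34.124; C₋=(8.5054,-5.3573) cross=-34.124
θ=245°:   branch + wants cross > 0 → take C=(3.8829,6.9990) (cross=34.124)
θ=245°: ex = (C−B)/|BC| = (0.4728,0.8812); ey = (-0.8812,0.4728)
θ=245°: P = B + 2.14·ex + -3.05·ey = (2.8541,-1.3690)

θ=66°: 2.89 -1.27
θ=245°: 2.85 -1.37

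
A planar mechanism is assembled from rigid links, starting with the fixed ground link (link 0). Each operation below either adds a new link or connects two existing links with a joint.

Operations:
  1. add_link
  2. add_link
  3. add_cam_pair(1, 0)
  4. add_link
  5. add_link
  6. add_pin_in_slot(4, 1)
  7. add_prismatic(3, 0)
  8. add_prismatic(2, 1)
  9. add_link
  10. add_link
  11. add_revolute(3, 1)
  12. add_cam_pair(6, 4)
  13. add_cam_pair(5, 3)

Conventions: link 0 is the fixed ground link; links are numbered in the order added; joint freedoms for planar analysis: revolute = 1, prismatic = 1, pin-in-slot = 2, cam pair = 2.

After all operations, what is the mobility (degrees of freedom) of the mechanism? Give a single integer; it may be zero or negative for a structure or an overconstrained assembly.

link 0 = ground. State L|J1|J2 = 1|0|0
+link1  2|0|0
+link2  3|0|0
C(1,0) f=2→J2  3|0|1
+link3  4|0|1
+link4  5|0|1
PS(4,1) f=2→J2  5|0|2
P(3,0) f=1→J1  5|1|2
P(2,1) f=1→J1  5|2|2
+link5  6|2|2
+link6  7|2|2
R(3,1) f=1→J1  7|3|2
C(6,4) f=2→J2  7|3|3
C(5,3) f=2→J2  7|3|4
M = 3(7−1)−2·3−4 = 18−6−4 = 8

M = 8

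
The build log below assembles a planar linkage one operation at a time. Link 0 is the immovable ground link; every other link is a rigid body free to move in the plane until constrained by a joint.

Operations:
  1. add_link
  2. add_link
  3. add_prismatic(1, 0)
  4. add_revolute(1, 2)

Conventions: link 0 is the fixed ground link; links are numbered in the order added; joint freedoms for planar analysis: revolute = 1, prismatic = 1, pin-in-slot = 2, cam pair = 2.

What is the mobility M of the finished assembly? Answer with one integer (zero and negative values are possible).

link 0 = ground. State L|J1|J2 = 1|0|0
+link1  2|0|0
+link2  3|0|0
P(1,0) f=1→J1  3|1|0
R(1,2) f=1→J1  3|2|0
M = 3(3−1)−2·2−0 = 6−4−0 = 2

M = 2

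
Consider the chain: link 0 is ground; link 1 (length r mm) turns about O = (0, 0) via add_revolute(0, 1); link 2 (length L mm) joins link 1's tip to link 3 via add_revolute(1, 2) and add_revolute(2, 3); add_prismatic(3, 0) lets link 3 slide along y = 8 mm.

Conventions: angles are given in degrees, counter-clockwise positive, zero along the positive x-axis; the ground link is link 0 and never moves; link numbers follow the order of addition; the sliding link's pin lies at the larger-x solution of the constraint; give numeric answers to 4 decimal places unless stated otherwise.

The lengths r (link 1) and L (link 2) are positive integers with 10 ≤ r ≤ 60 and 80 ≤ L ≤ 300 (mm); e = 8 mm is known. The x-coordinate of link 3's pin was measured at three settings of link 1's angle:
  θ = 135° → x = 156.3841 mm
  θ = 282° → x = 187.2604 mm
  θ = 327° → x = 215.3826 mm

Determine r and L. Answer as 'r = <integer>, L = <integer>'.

constraint per measurement: (x − r cos θ)² + (r sin θ − e)² = L²
subtracting the θ₁ and θ₂ equations cancels the r² and L² terms:
r = (x₁² − x₂²) / (2[(x₁cos θ₁ + e sin θ₁) − (x₂cos θ₂ + e sin θ₂)]) = 39.0000 → r = 39
L² = (x₁ − r cos θ₁)² + (r sin θ₁ − e)² = 34225.0122 → L = 185.0000 → L = 185
check at θ₃=327°: x = 215.3826 (printed 215.3826) ✓

r = 39, L = 185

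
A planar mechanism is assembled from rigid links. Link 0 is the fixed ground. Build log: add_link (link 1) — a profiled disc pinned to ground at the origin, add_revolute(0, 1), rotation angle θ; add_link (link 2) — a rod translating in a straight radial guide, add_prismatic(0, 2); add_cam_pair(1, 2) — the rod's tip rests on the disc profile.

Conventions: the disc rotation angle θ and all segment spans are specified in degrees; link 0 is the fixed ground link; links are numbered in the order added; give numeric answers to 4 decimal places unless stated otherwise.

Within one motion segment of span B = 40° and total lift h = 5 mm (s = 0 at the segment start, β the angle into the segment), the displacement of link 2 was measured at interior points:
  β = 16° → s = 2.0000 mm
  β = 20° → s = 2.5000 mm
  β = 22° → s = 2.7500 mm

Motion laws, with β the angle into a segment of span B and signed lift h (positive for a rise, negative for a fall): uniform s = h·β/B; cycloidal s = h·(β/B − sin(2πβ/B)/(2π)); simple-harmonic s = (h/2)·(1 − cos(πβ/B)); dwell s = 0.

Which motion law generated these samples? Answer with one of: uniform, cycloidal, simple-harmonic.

candidates at β/B = r: uniform s = h·r (linear in β); cycloidal s = h·(r − sin(2πr)/(2π)); simple-harmonic s = (h/2)(1 − cos(πr))
β=16°: printed 2.0000 | uniform 2.0000, cycloidal 1.5323, simple-harmonic 1.7275
β=20°: printed 2.5000 | uniform 2.5000, cycloidal 2.5000, simple-harmonic 2.5000
β=22°: printed 2.7500 | uniform 2.7500, cycloidal 2.9959, simple-harmonic 2.8911
only one law matches every sample → uniform

uniform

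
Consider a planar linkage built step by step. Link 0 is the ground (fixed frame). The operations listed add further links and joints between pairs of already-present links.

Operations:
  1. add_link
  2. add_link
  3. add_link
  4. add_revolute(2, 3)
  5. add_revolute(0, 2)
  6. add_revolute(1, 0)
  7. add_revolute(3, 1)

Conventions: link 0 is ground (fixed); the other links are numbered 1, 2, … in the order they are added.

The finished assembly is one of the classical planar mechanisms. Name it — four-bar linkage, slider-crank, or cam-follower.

links: 4 (incl. ground); joints: 4 revolute, 0 prismatic, 0 higher (cam) pair, forming one closed loop
4 links in a single 4R loop → four-bar linkage

four-bar linkage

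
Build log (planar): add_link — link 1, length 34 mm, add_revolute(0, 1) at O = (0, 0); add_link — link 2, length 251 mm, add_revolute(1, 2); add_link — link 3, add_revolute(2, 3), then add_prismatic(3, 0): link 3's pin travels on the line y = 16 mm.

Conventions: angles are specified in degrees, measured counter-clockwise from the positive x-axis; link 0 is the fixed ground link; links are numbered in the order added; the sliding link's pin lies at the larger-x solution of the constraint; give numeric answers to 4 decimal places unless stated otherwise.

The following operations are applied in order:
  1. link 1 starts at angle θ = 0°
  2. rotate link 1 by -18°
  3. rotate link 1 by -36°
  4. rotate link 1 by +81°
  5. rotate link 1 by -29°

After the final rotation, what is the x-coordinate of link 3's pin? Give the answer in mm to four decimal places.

geometry: r = 34 mm, L = 251 mm, e = 16 mm; θ starts at 0°
rotate link 1 by -18°: θ ← 0° -18° = -18°
rotate link 1 by -36°: θ ← -18° -36° = -54°
rotate link 1 by +81°: θ ← -54° +81° = 27°
rotate link 1 by -29°: θ ← 27° -29° = -2°
crank pin P = (r cos θ, r sin θ) = (33.979288, -1.186583)
h = r sin θ − e = -1.186583 − 16 = -17.186583
x = r cos θ + √(L² − h²) = 33.979288 + 250.410905 = 284.390193

284.3902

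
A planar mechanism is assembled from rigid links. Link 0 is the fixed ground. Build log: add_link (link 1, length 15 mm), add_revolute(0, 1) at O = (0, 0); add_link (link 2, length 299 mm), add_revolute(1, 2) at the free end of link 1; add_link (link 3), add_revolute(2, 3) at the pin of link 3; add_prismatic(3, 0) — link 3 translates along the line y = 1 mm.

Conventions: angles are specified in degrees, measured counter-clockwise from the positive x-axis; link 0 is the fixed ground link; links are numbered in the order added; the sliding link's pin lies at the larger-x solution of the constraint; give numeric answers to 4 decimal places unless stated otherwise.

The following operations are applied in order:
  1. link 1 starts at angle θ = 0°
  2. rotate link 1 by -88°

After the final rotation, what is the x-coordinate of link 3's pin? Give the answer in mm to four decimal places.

geometry: r = 15 mm, L = 299 mm, e = 1 mm; θ starts at 0°
rotate link 1 by -88°: θ ← 0° -88° = -88°
crank pin P = (r cos θ, r sin θ) = (0.523492, -14.990862)
h = r sin θ − e = -14.990862 − 1 = -15.990862
x = r cos θ + √(L² − h²) = 0.523492 + 298.572089 = 299.095581

299.0956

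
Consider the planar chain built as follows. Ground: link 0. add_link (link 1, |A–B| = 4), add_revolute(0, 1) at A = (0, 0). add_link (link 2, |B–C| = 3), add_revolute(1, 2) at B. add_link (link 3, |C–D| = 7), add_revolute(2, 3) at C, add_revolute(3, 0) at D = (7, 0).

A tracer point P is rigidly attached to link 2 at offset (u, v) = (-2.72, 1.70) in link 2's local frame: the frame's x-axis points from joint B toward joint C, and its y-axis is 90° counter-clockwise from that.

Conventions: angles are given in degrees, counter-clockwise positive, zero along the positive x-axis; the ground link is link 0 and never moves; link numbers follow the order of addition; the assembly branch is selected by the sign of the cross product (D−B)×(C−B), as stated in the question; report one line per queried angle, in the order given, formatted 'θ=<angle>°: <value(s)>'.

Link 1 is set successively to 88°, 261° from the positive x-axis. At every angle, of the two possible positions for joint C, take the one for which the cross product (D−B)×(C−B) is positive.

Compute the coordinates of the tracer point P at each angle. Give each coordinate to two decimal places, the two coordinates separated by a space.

A=(0,0), D=(7.00,0)
θ=88°: B = A + 4.00·(cos88°, sin88°) = (0.1396, 3.9976)
θ=88°: |BD| = 7.9401
θ=88°: circle(B,3.00) ∩ circle(D,7.00): a=1.4512, h=2.6256
θ=88°:   candidates: C₊=(2.7154,5.5355) cross=20.848; C₋=(0.0716,0.9983) cross=-20.848
θ=88°:   branch + wants cross > 0 → take C=(2.7154,5.5355) (cross=20.848)
θ=88°: ex = (C−B)/|BC| = (0.8586,0.5127); ey = (-0.5127,0.8586)
θ=88°: P = B + -2.72·ex + 1.70·ey = (-3.0673,4.0628)
θ=261°: B = A + 4.00·(cos261°, sin261°) = (-0.6257, -3.9508)
θ=261°: |BD| = 8.5884
θ=261°: circle(B,3.00) ∩ circle(D,7.00): a=1.9655, h=2.2665
θ=261°:   candidates: C₊=(0.0768,-1.0342) cross=19.465; C₋=(2.1620,-5.0591) cross=-19.465
θ=261°:   branch + wants cross > 0 → take C=(0.0768,-1.0342) (cross=19.465)
θ=261°: ex = (C−B)/|BC| = (0.2342,0.9722); ey = (-0.9722,0.2342)
θ=261°: P = B + -2.72·ex + 1.70·ey = (-2.9154,-6.1970)

θ=88°: -3.07 4.06
θ=261°: -2.92 -6.20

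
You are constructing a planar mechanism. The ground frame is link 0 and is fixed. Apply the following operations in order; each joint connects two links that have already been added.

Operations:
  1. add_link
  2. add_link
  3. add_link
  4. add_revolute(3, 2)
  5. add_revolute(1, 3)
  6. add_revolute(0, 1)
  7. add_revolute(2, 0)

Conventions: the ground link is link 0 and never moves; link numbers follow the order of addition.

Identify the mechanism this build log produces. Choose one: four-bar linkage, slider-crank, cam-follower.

links: 4 (incl. ground); joints: 4 revolute, 0 prismatic, 0 higher (cam) pair, forming one closed loop
4 links in a single 4R loop → four-bar linkage

four-bar linkage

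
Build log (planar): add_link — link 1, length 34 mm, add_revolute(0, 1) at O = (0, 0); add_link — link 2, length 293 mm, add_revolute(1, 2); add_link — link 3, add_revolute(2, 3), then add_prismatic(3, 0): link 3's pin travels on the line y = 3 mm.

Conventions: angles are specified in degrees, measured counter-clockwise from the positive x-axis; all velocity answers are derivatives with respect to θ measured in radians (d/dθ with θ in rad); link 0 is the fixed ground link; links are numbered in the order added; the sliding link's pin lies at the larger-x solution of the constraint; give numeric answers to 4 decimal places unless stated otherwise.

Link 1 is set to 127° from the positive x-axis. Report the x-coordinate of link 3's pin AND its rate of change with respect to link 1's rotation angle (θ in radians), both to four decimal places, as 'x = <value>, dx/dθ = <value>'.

geometry: r = 34 mm, L = 293 mm, e = 3 mm
crank pin P = (r cos θ, r sin θ) = (-20.461711, 27.153607)
h = r sin θ − e = 27.153607 − 3 = 24.153607
x = r cos θ + √(L² − h²) = -20.461711 + 292.002745 = 271.541034
dx/dθ = −r sin θ − h·r cos θ/√(L² − h²) (θ in radians; h = 24.153607) = -25.461075

x = 271.5410, dx/dθ = -25.4611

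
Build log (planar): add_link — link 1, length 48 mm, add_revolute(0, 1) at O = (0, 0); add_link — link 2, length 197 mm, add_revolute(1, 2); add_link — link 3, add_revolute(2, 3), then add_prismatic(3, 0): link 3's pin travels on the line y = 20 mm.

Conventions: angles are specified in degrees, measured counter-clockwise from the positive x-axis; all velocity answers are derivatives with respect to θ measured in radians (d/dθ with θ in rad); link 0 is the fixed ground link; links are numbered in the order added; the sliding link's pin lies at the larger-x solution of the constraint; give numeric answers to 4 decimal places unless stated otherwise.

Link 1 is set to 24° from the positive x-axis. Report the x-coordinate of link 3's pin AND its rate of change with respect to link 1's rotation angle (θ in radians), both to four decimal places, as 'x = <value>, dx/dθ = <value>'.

geometry: r = 48 mm, L = 197 mm, e = 20 mm
crank pin P = (r cos θ, r sin θ) = (43.850182, 19.523359)
h = r sin θ − e = 19.523359 − 20 = -0.476641
x = r cos θ + √(L² − h²) = 43.850182 + 196.999423 = 240.849605
dx/dθ = −r sin θ − h·r cos θ/√(L² − h²) (θ in radians; h = -0.476641) = -19.417263

x = 240.8496, dx/dθ = -19.4173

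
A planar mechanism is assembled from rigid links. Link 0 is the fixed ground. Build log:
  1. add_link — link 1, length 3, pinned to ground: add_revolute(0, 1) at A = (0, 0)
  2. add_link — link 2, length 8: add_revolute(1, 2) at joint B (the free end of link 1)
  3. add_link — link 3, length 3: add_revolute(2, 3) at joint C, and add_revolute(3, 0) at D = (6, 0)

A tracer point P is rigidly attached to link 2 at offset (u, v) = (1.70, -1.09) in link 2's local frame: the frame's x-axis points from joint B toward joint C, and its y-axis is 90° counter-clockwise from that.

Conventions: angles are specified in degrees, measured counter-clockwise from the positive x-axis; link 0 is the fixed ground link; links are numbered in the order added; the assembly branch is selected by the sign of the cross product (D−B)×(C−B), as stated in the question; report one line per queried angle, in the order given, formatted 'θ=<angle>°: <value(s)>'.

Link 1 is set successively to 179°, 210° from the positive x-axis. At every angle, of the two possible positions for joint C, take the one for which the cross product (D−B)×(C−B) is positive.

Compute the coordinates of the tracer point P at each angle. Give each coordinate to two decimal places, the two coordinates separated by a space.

A=(0,0), D=(6.00,0)
θ=179°: B = A + 3.00·(cos179°, sin179°) = (-2.9995, 0.0524)
θ=179°: |BD| = 8.9997
θ=179°: circle(B,8.00) ∩ circle(D,3.00): a=7.5555, h=2.6295
θ=179°:   candidates: C₊=(4.5711,2.6379) cross=23.665; C₋=(4.5405,-2.6211) cross=-23.665
θ=179°:   branch + wants cross > 0 → take C=(4.5711,2.6379) (cross=23.665)
θ=179°: ex = (C−B)/|BC| = (0.9463,0.3232); ey = (-0.3232,0.9463)
θ=179°: P = B + 1.70·ex + -1.09·ey = (-1.0385,-0.4297)
θ=210°: B = A + 3.00·(cos210°, sin210°) = (-2.5981, -1.5000)
θ=210°: |BD| = 8.7279
θ=210°: circle(B,8.00) ∩ circle(D,3.00): a=7.5148, h=2.7438
θ=210°:   candidates: C₊=(4.3333,2.4944) cross=23.947; C₋=(5.2764,-2.9114) cross=-23.947
θ=210°:   branch + wants cross > 0 → take C=(4.3333,2.4944) (cross=23.947)
θ=210°: ex = (C−B)/|BC| = (0.8664,0.4993); ey = (-0.4993,0.8664)
θ=210°: P = B + 1.70·ex + -1.09·ey = (-0.5809,-1.5956)

θ=179°: -1.04 -0.43
θ=210°: -0.58 -1.60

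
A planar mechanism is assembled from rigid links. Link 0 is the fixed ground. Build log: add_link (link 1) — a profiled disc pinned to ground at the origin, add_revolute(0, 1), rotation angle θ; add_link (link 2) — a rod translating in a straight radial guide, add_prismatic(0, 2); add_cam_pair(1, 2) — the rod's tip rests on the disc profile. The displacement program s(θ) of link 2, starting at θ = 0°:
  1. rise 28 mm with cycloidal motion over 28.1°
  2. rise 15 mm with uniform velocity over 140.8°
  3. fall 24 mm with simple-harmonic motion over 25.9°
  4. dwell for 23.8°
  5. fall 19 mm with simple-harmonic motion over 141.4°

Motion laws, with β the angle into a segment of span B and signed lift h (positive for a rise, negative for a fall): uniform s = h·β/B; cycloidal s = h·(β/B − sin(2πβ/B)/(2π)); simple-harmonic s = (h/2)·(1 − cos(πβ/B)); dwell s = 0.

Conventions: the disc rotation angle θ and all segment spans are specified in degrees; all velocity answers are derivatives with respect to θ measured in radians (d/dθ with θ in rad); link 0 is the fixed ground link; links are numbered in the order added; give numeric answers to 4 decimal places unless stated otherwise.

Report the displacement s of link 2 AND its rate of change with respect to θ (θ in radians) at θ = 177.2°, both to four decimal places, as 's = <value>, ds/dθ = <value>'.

seg 1 [0°–28.1°] cycloidal, h=28: full span → s += 28 → s = 28.0000
seg 2 [28.1°–168.9°] uniform, h=15: full span → s += 15 → s = 43.0000
seg 3 [168.9°–194.8°] simple-harmonic, h=-24: θ=177.2° here. β=8.3, B=25.9. -24/2·(1 − cos(π·0.3205)) = -5.5848 → s = 37.4152
velocity in seg [168.9°–194.8°] (simple-harmonic), θ in radians: β = 8.3° = 0.1449 rad, B = 25.9° = 0.4520 rad; ds/dθ = (πh/(2B)) sin(πβ/B) = (π·(-24)/(2·0.4520)) sin(π·0.3205) = -70.479963 mm/rad

s = 37.4152, ds/dθ = -70.4800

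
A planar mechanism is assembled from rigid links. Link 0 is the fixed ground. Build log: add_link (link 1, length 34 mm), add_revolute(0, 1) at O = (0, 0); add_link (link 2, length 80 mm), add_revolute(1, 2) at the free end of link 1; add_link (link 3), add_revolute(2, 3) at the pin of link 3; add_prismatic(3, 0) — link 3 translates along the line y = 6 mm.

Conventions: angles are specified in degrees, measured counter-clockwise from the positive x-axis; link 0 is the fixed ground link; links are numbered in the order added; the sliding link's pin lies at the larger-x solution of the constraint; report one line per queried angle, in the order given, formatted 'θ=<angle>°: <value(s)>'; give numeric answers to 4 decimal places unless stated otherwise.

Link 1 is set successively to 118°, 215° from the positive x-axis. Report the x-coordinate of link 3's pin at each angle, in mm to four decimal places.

geometry: r = 34 mm, L = 80 mm, e = 6 mm
θ=118°: crank pin P = (r cos θ, r sin θ) = (-15.962033, 30.020218)
θ=118°: h = r sin θ − e = 30.020218 − 6 = 24.020218
θ=118°: x = r cos θ + √(L² − h²) = -15.962033 + 76.308775 = 60.346742
θ=215°: crank pin P = (r cos θ, r sin θ) = (-27.851170, -19.501599)
θ=215°: h = r sin θ − e = -19.501599 − 6 = -25.501599
θ=215°: x = r cos θ + √(L² − h²) = -27.851170 + 75.826568 = 47.975399

θ=118°: 60.3467
θ=215°: 47.9754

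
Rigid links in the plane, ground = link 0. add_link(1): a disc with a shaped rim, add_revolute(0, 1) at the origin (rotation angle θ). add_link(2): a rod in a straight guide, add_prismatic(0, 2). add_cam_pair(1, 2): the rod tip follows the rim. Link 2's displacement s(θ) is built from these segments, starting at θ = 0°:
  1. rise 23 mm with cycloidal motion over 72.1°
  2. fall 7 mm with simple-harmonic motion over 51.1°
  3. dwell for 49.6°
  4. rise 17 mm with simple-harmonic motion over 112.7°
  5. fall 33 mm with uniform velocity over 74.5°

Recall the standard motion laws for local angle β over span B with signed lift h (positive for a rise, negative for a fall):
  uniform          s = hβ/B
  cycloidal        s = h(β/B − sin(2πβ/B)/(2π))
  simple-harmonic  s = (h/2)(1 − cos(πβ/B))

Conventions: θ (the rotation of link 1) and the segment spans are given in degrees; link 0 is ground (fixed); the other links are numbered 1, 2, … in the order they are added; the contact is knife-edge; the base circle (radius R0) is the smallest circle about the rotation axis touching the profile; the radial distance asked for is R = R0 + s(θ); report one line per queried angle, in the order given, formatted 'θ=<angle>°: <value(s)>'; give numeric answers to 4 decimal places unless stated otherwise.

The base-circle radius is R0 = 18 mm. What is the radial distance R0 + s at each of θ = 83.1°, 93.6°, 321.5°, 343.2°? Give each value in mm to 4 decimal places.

segment 1 (0° to 72.1°, cycloidal, h = 23) is passed completely: s = 0.0000 + (23) = 23.0000
θ = 83.1° falls in segment 2 (72.1° to 123.2°, simple-harmonic, h = -7): β = 83.1 − 72.1 = 11°, B = 51.1°; Δs = -7/2·(1 − cos(π·0.2153)) = -0.7703; s = 23.0000 − 0.7703 = 22.2297
θ = 93.6° falls in segment 2 (72.1° to 123.2°, simple-harmonic, h = -7): β = 93.6 − 72.1 = 21.5°, B = 51.1°; Δs = -7/2·(1 − cos(π·0.4207)) = -2.6375; s = 23.0000 − 2.6375 = 20.3625
segment 2 (72.1° to 123.2°, simple-harmonic, h = -7) is passed completely: s = 23.0000 + (-7) = 16.0000
segment 3 (123.2° to 172.8°, dwell): s unchanged at 16.0000
segment 4 (172.8° to 285.5°, simple-harmonic, h = 17) is passed completely: s = 16.0000 + (17) = 33.0000
θ = 321.5° falls in segment 5 (285.5° to 360°, uniform, h = -33): β = 321.5 − 285.5 = 36°, B = 74.5°; Δs = -33·36/74.5 = -15.9463; s = 33.0000 − 15.9463 = 17.0537
θ = 343.2° falls in segment 5 (285.5° to 360°, uniform, h = -33): β = 343.2 − 285.5 = 57.7°, B = 74.5°; Δs = -33·57.7/74.5 = -25.5584; s = 33.0000 − 25.5584 = 7.4416
θ=83.1°: R = R0 + s = 18 + 22.2297 = 40.2297
θ=93.6°: R = R0 + s = 18 + 20.3625 = 38.3625
θ=321.5°: R = R0 + s = 18 + 17.0537 = 35.0537
θ=343.2°: R = R0 + s = 18 + 7.4416 = 25.4416

θ=83.1°: 40.2297
θ=93.6°: 38.3625
θ=321.5°: 35.0537
θ=343.2°: 25.4416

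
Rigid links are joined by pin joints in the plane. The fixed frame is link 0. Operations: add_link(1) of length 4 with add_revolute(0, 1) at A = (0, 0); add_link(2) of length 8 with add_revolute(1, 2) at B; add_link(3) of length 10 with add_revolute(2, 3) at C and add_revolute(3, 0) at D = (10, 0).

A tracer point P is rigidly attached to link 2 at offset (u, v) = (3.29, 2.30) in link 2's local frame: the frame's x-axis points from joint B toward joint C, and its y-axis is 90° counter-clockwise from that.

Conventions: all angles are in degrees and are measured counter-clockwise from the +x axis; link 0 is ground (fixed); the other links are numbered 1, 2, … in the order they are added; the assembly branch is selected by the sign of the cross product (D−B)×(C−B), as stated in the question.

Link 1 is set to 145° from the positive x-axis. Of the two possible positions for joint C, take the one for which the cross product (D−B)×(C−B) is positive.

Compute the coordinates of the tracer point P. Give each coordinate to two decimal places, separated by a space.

A=(0,0), D=(10.00,0)
B = A + 4.00·(cos145°, sin145°) = (-3.2766, 2.2943)
|BD| = 13.4734
circle(B,8.00) ∩ circle(D,10.00): a=5.4007, h=5.9019
  candidates: C₊=(3.0502,7.1903) cross=79.518; C₋=(1.0402,-4.4410) cross=-79.518
  branch + wants cross > 0 → take C=(3.0502,7.1903) (cross=79.518)
ex = (C−B)/|BC| = (0.7909,0.6120); ey = (-0.6120,0.7909)
P = B + 3.29·ex + 2.30·ey = (-2.0823,6.1268)

-2.08 6.13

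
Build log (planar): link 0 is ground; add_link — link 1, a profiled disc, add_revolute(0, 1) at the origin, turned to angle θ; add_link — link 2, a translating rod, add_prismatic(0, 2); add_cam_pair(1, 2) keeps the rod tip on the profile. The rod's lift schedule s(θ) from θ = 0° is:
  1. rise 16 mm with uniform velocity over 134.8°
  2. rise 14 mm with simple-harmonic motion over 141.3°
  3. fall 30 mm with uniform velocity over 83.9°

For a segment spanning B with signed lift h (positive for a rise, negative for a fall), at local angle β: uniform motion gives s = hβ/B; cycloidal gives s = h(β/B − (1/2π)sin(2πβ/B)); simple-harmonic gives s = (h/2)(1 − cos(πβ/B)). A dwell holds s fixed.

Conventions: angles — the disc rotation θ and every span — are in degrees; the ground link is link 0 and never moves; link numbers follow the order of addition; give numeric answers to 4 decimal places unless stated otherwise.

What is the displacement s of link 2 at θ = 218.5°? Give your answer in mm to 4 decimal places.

seg 1 [0°–134.8°] uniform, h=16: full span → s += 16 → s = 16.0000
seg 2 [134.8°–276.1°] simple-harmonic, h=14: θ=218.5° here. β=83.7, B=141.3. 14/2·(1 − cos(π·0.5924)) = 9.0027 → s = 25.0027

25.0027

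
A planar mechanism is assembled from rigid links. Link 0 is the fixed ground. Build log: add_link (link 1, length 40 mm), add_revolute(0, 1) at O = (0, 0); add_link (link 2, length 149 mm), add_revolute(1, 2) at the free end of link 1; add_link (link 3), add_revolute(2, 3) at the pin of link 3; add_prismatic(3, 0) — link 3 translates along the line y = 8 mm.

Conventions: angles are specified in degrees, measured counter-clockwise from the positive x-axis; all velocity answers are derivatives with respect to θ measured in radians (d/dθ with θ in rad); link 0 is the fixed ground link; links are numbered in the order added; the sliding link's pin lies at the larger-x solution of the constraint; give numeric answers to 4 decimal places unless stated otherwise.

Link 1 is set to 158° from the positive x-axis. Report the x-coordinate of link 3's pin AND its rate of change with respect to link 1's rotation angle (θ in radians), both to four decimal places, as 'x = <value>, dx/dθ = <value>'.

geometry: r = 40 mm, L = 149 mm, e = 8 mm
crank pin P = (r cos θ, r sin θ) = (-37.087354, 14.984264)
h = r sin θ − e = 14.984264 − 8 = 6.984264
x = r cos θ + √(L² − h²) = -37.087354 + 148.836219 = 111.748865
dx/dθ = −r sin θ − h·r cos θ/√(L² − h²) (θ in radians; h = 6.984264) = -13.243909

x = 111.7489, dx/dθ = -13.2439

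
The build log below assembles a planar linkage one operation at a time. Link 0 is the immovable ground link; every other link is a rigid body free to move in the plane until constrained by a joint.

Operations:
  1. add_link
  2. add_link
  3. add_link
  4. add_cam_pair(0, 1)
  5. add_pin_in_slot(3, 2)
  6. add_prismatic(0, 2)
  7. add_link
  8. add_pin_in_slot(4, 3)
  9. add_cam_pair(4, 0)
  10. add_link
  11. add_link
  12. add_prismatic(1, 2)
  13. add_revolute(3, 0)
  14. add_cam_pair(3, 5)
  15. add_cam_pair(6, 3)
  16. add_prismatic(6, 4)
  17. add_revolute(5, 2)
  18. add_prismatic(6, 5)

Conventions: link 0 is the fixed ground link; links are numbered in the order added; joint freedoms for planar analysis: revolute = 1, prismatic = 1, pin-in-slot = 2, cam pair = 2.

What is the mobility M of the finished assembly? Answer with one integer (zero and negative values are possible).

link 0 = ground. State L|J1|J2 = 1|0|0
+link1  2|0|0
+link2  3|0|0
+link3  4|0|0
C(0,1) f=2→J2  4|0|1
PS(3,2) f=2→J2  4|0|2
P(0,2) f=1→J1  4|1|2
+link4  5|1|2
PS(4,3) f=2→J2  5|1|3
C(4,0) f=2→J2  5|1|4
+link5  6|1|4
+link6  7|1|4
P(1,2) f=1→J1  7|2|4
R(3,0) f=1→J1  7|3|4
C(3,5) f=2→J2  7|3|5
C(6,3) f=2→J2  7|3|6
P(6,4) f=1→J1  7|4|6
R(5,2) f=1→J1  7|5|6
P(6,5) f=1→J1  7|6|6
M = 3(7−1)−2·6−6 = 18−12−6 = 0

M = 0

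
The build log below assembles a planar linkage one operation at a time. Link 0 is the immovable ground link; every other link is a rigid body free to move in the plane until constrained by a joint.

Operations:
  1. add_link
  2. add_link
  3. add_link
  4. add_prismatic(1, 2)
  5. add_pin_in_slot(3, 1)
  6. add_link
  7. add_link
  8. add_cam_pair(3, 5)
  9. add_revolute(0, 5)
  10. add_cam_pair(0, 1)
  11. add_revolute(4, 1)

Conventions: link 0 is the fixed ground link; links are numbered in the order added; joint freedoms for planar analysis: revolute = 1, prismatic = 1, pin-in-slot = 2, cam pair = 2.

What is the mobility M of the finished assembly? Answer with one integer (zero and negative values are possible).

link 0 = ground. State L|J1|J2 = 1|0|0
+link1  2|0|0
+link2  3|0|0
+link3  4|0|0
P(1,2) f=1→J1  4|1|0
PS(3,1) f=2→J2  4|1|1
+link4  5|1|1
+link5  6|1|1
C(3,5) f=2→J2  6|1|2
R(0,5) f=1→J1  6|2|2
C(0,1) f=2→J2  6|2|3
R(4,1) f=1→J1  6|3|3
M = 3(6−1)−2·3−3 = 15−6−3 = 6

M = 6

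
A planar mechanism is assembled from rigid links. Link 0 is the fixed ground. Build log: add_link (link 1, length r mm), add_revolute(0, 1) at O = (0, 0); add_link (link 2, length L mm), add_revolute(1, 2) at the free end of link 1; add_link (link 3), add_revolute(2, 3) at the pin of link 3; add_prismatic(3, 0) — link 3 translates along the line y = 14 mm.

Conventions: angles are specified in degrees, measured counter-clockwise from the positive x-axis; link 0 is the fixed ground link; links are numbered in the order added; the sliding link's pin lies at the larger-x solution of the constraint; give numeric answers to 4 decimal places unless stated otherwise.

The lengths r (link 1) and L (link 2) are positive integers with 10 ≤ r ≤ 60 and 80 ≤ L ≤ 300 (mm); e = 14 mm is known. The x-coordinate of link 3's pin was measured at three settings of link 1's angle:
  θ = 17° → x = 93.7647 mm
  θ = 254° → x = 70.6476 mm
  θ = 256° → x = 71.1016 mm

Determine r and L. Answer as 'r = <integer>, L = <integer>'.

constraint per measurement: (x − r cos θ)² + (r sin θ − e)² = L²
subtracting the θ₁ and θ₂ equations cancels the r² and L² terms:
r = (x₁² − x₂²) / (2[(x₁cos θ₁ + e sin θ₁) − (x₂cos θ₂ + e sin θ₂)]) = 14.9999 → r = 15
L² = (x₁ − r cos θ₁)² + (r sin θ₁ − e)² = 6399.9940 → L = 80.0000 → L = 80
check at θ₃=256°: x = 71.1016 (printed 71.1016) ✓

r = 15, L = 80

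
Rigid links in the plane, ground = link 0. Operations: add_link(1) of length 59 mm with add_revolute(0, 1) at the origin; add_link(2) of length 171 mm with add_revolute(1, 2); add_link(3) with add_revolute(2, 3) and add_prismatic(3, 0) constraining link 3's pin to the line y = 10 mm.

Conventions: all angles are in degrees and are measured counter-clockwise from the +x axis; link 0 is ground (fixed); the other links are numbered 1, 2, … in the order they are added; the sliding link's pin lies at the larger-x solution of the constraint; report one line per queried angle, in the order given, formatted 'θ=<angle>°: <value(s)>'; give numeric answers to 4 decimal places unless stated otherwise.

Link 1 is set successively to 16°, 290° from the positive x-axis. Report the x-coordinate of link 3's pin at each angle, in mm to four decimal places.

geometry: r = 59 mm, L = 171 mm, e = 10 mm
θ=16°: crank pin P = (r cos θ, r sin θ) = (56.714440, 16.262604)
θ=16°: h = r sin θ − e = 16.262604 − 10 = 6.262604
θ=16°: x = r cos θ + √(L² − h²) = 56.714440 + 170.885283 = 227.599723
θ=290°: crank pin P = (r cos θ, r sin θ) = (20.179188, -55.441865)
θ=290°: h = r sin θ − e = -55.441865 − 10 = -65.441865
θ=290°: x = r cos θ + √(L² − h²) = 20.179188 + 157.982158 = 178.161347

θ=16°: 227.5997
θ=290°: 178.1613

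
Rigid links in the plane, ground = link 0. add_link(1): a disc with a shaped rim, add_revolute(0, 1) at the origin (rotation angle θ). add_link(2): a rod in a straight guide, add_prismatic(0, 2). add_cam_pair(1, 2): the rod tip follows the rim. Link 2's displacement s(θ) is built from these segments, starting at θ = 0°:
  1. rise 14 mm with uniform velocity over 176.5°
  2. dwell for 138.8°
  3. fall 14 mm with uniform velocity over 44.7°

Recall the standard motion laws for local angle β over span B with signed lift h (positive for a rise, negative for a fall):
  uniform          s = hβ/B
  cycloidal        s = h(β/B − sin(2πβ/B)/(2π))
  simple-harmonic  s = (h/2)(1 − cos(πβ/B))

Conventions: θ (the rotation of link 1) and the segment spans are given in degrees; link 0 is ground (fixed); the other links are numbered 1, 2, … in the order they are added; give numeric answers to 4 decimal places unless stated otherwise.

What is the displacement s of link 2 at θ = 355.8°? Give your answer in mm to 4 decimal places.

segment 1 (0° to 176.5°, uniform, h = 14) is passed completely: s = 0.0000 + (14) = 14.0000
segment 2 (176.5° to 315.3°, dwell): s unchanged at 14.0000
θ = 355.8° falls in segment 3 (315.3° to 360°, uniform, h = -14): β = 355.8 − 315.3 = 40.5°, B = 44.7°; Δs = -14·40.5/44.7 = -12.6846; s = 14.0000 − 12.6846 = 1.3154

1.3154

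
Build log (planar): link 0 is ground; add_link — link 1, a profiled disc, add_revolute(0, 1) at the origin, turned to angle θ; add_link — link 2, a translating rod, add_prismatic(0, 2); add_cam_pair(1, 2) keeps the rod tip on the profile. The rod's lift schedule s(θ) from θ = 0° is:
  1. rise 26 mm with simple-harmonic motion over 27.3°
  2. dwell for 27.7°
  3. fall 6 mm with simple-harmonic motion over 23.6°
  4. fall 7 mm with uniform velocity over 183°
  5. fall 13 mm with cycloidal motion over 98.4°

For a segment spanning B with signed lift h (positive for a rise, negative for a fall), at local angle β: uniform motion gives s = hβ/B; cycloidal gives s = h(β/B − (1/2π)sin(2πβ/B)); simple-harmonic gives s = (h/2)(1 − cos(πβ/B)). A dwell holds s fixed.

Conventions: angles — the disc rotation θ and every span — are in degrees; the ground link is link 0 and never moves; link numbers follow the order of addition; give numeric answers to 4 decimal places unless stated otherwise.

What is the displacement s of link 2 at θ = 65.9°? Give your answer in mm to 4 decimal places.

seg 1 [0°–27.3°] simple-harmonic, h=26: full span → s += 26 → s = 26.0000
seg 2 [27.3°–55°] dwell: s stays 26.0000
seg 3 [55°–78.6°] simple-harmonic, h=-6: θ=65.9° here. β=10.9, B=23.6. -6/2·(1 − cos(π·0.4619)) = -2.6414 → s = 23.3586

23.3586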